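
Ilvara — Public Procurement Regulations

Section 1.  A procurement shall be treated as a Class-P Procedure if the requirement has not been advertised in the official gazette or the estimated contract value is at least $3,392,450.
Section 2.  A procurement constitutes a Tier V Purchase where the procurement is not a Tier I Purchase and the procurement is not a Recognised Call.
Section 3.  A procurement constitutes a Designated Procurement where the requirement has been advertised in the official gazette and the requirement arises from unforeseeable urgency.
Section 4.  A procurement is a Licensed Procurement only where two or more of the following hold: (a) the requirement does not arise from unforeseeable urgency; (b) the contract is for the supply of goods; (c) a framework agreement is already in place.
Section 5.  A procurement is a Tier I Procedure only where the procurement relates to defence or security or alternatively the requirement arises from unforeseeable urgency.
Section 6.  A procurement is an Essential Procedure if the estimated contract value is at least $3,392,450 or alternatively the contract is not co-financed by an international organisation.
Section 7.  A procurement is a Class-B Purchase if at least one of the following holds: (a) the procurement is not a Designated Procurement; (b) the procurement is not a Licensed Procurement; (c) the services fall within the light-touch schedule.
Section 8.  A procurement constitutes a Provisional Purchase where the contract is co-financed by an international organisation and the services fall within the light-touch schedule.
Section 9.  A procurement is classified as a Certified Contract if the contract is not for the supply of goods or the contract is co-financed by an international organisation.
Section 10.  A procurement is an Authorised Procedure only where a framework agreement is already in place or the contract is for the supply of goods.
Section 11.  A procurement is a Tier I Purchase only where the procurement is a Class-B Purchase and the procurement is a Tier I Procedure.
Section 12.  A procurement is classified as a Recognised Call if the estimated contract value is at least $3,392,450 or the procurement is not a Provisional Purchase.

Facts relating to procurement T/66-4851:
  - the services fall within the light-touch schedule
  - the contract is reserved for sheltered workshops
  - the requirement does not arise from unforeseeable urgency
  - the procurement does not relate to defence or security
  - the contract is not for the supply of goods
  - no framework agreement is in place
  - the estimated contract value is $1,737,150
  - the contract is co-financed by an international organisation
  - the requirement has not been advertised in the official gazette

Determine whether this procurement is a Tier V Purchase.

Yes

section 3 — Designated Procurement: [the requirement has been advertised in the official gazette? no] AND [the requirement arises from unforeseeable urgency? no] → not satisfied.
section 4 — Licensed Procurement: the requirement does not arise from unforeseeable urgency? yes; the contract is for the supply of goods? no; a framework agreement is already in place? no — 1 of 3 hold (need ≥2) → not satisfied.
section 7 — Class-B Purchase: [not a Designated Procurement (section 3)? yes] OR [not a Licensed Procurement (section 4)? yes] OR [the services fall within the light-touch schedule? yes] → satisfied.
section 5 — Tier I Procedure: [the procurement relates to defence or security? no] OR [the requirement arises from unforeseeable urgency? no] → not satisfied.
section 11 — Tier I Purchase: [Class-B Purchase (section 7)? yes] AND [Tier I Procedure (section 5)? no] → not satisfied.
section 8 — Provisional Purchase: [the contract is co-financed by an international organisation? yes] AND [the services fall within the light-touch schedule? yes] → satisfied.
section 12 — Recognised Call: [estimated contract value: $1,737,150 ≥ $3,392,450? no] OR [not a Provisional Purchase (section 8)? no] → not satisfied.
section 2 — Tier V Purchase: [not a Tier I Purchase (section 11)? yes] AND [not a Recognised Call (section 12)? yes] → satisfied.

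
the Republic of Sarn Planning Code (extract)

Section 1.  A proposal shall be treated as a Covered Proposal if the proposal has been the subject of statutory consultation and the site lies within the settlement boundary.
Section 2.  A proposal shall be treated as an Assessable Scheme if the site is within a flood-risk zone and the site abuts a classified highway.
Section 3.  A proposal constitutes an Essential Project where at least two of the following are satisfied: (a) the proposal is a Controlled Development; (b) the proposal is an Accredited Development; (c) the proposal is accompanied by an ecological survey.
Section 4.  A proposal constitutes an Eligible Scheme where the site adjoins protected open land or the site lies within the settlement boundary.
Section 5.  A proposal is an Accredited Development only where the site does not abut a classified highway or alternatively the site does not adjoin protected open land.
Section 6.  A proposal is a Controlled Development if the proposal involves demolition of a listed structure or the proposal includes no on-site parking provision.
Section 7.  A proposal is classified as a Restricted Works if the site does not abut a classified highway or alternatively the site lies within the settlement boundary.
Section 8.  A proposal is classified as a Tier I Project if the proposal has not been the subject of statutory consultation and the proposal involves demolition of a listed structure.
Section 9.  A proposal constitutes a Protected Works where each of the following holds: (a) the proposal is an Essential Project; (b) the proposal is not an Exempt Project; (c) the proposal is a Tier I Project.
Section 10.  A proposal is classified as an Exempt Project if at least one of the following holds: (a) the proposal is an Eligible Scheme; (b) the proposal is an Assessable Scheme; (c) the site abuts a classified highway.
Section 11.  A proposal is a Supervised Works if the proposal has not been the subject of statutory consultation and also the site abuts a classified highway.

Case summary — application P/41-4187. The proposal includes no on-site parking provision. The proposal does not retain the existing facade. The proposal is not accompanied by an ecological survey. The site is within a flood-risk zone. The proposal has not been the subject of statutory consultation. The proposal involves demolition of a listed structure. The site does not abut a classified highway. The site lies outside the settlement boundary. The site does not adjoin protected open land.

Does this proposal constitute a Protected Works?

Under section 6: the proposal involves demolition of a listed structure? yes; or the proposal includes no on-site parking provision? yes. So the proposal is a Controlled Development.
Under section 5: the site does not abut a classified highway? yes; or the site does not adjoin protected open land? yes. So the proposal is an Accredited Development.
Under section 3: Controlled Development (section 6)? yes; Accredited Development (section 5)? yes; the proposal is accompanied by an ecological survey? no — 2 of 3 hold (need ≥2) → satisfied.
Under section 4: the site adjoins protected open land? no; or the site lies within the settlement boundary? no. So the proposal is not an Eligible Scheme.
Under section 2: the site is within a flood-risk zone? yes; and the site abuts a classified highway? no. So the proposal is not an Assessable Scheme.
Under section 10: Eligible Scheme (section 4)? no; or Assessable Scheme (section 2)? no; or the site abuts a classified highway? no. So the proposal is not an Exempt Project.
Under section 8: the proposal has not been the subject of statutory consultation? yes; and the proposal involves demolition of a listed structure? yes. So the proposal is a Tier I Project.
Under section 9: Essential Project (section 3)? yes; and not an Exempt Project (section 10)? yes; and Tier I Project (section 8)? yes. So the proposal is a Protected Works.

Yes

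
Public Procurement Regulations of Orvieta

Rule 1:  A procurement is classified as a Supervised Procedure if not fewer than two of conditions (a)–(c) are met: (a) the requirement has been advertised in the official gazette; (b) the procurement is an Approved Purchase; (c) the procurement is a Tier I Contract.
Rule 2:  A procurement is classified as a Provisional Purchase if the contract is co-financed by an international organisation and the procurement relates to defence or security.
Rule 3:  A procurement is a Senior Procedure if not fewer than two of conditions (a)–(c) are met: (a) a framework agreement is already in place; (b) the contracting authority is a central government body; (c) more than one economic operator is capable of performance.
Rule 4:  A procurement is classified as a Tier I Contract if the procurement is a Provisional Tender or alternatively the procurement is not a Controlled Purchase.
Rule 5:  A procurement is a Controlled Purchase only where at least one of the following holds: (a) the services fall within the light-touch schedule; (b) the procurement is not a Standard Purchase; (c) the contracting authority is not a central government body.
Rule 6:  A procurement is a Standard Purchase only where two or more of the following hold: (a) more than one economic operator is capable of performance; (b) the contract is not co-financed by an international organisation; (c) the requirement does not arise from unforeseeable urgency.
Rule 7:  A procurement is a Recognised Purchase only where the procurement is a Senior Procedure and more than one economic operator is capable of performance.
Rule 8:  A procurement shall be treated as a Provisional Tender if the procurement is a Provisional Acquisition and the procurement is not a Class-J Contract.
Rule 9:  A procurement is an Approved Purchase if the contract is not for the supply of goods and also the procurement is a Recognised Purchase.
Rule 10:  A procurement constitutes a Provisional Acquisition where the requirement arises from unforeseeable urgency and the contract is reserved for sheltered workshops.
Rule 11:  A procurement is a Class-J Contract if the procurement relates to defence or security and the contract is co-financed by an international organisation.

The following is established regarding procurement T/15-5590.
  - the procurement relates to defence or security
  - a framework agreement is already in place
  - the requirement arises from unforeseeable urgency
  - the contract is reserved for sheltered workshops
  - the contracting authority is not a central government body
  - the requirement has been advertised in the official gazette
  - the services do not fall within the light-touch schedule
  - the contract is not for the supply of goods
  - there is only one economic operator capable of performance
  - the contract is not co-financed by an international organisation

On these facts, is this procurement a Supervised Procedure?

Yes

rule 3 — Senior Procedure: a framework agreement is already in place? yes; the contracting authority is a central government body? no; more than one economic operator is capable of performance? no — 1 of 3 hold (need ≥2) → not satisfied.
rule 7 — Recognised Purchase: [Senior Procedure (rule 3)? no] AND [more than one economic operator is capable of performance? no] → not satisfied.
rule 9 — Approved Purchase: [the contract is not for the supply of goods? yes] AND [Recognised Purchase (rule 7)? no] → not satisfied.
rule 10 — Provisional Acquisition: [the requirement arises from unforeseeable urgency? yes] AND [the contract is reserved for sheltered workshops? yes] → satisfied.
rule 11 — Class-J Contract: [the procurement relates to defence or security? yes] AND [the contract is co-financed by an international organisation? no] → not satisfied.
rule 8 — Provisional Tender: [Provisional Acquisition (rule 10)? yes] AND [not a Class-J Contract (rule 11)? yes] → satisfied.
rule 6 — Standard Purchase: more than one economic operator is capable of performance? no; the contract is not co-financed by an international organisation? yes; the requirement does not arise from unforeseeable urgency? no — 1 of 3 hold (need ≥2) → not satisfied.
rule 5 — Controlled Purchase: [the services fall within the light-touch schedule? no] OR [not a Standard Purchase (rule 6)? yes] OR [the contracting authority is not a central government body? yes] → satisfied.
rule 4 — Tier I Contract: [Provisional Tender (rule 8)? yes] OR [not a Controlled Purchase (rule 5)? no] → satisfied.
rule 1 — Supervised Procedure: the requirement has been advertised in the official gazette? yes; Approved Purchase (rule 9)? no; Tier I Contract (rule 4)? yes — 2 of 3 hold (need ≥2) → satisfied.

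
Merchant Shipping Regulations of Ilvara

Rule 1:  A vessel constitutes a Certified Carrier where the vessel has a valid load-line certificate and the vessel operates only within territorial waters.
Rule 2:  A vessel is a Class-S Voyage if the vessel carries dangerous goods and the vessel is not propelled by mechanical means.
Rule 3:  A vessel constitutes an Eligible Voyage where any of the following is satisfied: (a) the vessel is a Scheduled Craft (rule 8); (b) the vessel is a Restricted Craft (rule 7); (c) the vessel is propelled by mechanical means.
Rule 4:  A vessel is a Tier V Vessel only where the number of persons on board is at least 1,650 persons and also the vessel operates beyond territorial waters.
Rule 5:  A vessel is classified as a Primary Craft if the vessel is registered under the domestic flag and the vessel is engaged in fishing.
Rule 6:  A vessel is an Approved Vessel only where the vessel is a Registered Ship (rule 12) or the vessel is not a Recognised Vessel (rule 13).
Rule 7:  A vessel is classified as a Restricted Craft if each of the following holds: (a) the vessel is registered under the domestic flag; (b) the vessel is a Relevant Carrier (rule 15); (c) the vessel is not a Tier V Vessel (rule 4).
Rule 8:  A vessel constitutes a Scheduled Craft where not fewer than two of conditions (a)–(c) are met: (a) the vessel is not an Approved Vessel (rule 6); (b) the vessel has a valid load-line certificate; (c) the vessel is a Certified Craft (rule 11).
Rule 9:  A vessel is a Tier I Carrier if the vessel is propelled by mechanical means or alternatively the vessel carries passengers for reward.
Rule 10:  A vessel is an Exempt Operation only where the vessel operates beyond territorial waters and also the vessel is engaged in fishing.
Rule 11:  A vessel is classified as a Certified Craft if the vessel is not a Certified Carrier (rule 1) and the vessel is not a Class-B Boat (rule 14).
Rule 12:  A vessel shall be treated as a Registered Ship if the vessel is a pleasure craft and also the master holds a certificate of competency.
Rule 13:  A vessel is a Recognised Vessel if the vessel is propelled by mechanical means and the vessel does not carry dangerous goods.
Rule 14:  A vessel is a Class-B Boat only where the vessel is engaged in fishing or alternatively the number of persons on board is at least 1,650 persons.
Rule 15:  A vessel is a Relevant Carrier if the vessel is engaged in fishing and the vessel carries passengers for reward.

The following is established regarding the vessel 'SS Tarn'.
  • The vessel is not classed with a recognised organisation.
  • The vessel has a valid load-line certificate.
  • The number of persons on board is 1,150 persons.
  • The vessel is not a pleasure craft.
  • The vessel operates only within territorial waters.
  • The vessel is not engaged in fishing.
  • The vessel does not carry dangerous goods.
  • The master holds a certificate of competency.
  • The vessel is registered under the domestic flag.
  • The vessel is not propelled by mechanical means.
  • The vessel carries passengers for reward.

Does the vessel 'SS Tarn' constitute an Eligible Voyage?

rule 12 — Registered Ship: [the vessel is a pleasure craft? no] AND [the master holds a certificate of competency? yes] → not satisfied.
rule 13 — Recognised Vessel: [the vessel is propelled by mechanical means? no] AND [the vessel does not carry dangerous goods? yes] → not satisfied.
rule 6 — Approved Vessel: [Registered Ship (rule 12)? no] OR [not a Recognised Vessel (rule 13)? yes] → satisfied.
rule 1 — Certified Carrier: [the vessel has a valid load-line certificate? yes] AND [the vessel operates only within territorial waters? yes] → satisfied.
rule 14 — Class-B Boat: [the vessel is engaged in fishing? no] OR [number of persons on board: 1,150 persons ≥ 1,650 persons? no] → not satisfied.
rule 11 — Certified Craft: [not a Certified Carrier (rule 1)? no] AND [not a Class-B Boat (rule 14)? yes] → not satisfied.
rule 8 — Scheduled Craft: not an Approved Vessel (rule 6)? no; the vessel has a valid load-line certificate? yes; Certified Craft (rule 11)? no — 1 of 3 hold (need ≥2) → not satisfied.
rule 15 — Relevant Carrier: [the vessel is engaged in fishing? no] AND [the vessel carries passengers for reward? yes] → not satisfied.
rule 4 — Tier V Vessel: [number of persons on board: 1,150 persons ≥ 1,650 persons? no] AND [the vessel operates beyond territorial waters? no] → not satisfied.
rule 7 — Restricted Craft: [the vessel is registered under the domestic flag? yes] AND [Relevant Carrier (rule 15)? no] AND [not a Tier V Vessel (rule 4)? yes] → not satisfied.
rule 3 — Eligible Voyage: [Scheduled Craft (rule 8)? no] OR [Restricted Craft (rule 7)? no] OR [the vessel is propelled by mechanical means? no] → not satisfied.

No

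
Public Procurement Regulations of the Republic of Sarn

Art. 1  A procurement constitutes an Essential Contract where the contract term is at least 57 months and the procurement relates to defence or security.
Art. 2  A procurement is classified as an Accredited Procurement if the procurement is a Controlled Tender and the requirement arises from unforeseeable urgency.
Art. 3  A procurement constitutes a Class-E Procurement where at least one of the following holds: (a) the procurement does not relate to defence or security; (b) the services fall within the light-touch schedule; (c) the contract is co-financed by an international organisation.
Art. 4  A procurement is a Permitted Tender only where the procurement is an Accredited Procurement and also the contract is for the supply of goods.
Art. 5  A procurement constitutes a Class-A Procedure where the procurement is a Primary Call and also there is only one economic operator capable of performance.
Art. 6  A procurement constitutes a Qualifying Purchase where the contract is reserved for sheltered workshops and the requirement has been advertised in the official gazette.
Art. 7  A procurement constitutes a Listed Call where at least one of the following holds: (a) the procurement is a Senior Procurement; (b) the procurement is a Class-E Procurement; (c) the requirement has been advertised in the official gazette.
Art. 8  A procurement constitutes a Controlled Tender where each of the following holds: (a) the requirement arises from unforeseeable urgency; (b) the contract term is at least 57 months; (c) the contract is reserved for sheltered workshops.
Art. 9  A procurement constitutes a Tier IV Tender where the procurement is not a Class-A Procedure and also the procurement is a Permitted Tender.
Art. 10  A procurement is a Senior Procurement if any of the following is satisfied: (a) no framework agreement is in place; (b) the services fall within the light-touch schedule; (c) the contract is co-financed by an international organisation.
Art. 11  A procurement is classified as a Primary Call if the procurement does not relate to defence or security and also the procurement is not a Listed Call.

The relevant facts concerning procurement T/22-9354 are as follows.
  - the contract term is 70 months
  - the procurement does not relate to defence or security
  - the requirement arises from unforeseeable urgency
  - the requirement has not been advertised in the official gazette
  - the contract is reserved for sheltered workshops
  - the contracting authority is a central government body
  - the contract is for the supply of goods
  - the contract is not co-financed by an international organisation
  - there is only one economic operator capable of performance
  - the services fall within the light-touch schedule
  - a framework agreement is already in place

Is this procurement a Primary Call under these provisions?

No

article 10 — Senior Procurement: [no framework agreement is in place? no] OR [the services fall within the light-touch schedule? yes] OR [the contract is co-financed by an international organisation? no] → satisfied.
article 3 — Class-E Procurement: [the procurement does not relate to defence or security? yes] OR [the services fall within the light-touch schedule? yes] OR [the contract is co-financed by an international organisation? no] → satisfied.
article 7 — Listed Call: [Senior Procurement (article 10)? yes] OR [Class-E Procurement (article 3)? yes] OR [the requirement has been advertised in the official gazette? no] → satisfied.
article 11 — Primary Call: [the procurement does not relate to defence or security? yes] AND [not a Listed Call (article 7)? no] → not satisfied.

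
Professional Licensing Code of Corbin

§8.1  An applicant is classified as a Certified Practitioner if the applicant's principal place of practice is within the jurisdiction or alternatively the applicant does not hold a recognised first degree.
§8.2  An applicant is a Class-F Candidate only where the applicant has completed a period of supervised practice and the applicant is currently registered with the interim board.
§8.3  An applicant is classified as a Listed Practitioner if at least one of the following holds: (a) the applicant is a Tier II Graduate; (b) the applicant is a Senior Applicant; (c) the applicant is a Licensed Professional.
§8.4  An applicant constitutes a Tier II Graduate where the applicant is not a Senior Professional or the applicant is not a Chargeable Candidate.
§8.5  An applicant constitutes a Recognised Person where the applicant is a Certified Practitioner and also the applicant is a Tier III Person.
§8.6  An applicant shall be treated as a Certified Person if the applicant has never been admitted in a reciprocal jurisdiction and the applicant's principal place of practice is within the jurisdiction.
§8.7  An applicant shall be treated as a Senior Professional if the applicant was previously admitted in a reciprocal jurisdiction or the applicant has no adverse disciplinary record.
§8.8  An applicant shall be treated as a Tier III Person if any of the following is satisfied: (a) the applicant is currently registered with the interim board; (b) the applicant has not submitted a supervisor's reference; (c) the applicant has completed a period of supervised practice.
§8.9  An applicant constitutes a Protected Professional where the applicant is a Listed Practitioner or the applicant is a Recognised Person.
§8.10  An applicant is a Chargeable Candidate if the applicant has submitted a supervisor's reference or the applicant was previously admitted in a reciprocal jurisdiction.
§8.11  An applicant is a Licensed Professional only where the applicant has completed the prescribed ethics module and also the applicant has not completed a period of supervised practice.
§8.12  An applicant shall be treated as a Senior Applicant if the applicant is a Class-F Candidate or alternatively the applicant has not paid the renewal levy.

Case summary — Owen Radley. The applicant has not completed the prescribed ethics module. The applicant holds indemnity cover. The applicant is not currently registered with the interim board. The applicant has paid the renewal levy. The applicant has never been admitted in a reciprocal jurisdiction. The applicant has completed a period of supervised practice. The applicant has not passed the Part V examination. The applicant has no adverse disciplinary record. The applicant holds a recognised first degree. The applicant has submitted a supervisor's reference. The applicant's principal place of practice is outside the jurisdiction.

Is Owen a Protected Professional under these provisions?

§8.7 — Senior Professional: [the applicant was previously admitted in a reciprocal jurisdiction? no] OR [the applicant has no adverse disciplinary record? yes] → satisfied.
§8.10 — Chargeable Candidate: [the applicant has submitted a supervisor's reference? yes] OR [the applicant was previously admitted in a reciprocal jurisdiction? no] → satisfied.
§8.4 — Tier II Graduate: [not a Senior Professional (§8.7)? no] OR [not a Chargeable Candidate (§8.10)? no] → not satisfied.
§8.2 — Class-F Candidate: [the applicant has completed a period of supervised practice? yes] AND [the applicant is currently registered with the interim board? no] → not satisfied.
§8.12 — Senior Applicant: [Class-F Candidate (§8.2)? no] OR [the applicant has not paid the renewal levy? no] → not satisfied.
§8.11 — Licensed Professional: [the applicant has completed the prescribed ethics module? no] AND [the applicant has not completed a period of supervised practice? no] → not satisfied.
§8.3 — Listed Practitioner: [Tier II Graduate (§8.4)? no] OR [Senior Applicant (§8.12)? no] OR [Licensed Professional (§8.11)? no] → not satisfied.
§8.1 — Certified Practitioner: [the applicant's principal place of practice is within the jurisdiction? no] OR [the applicant does not hold a recognised first degree? no] → not satisfied.
§8.8 — Tier III Person: [the applicant is currently registered with the interim board? no] OR [the applicant has not submitted a supervisor's reference? no] OR [the applicant has completed a period of supervised practice? yes] → satisfied.
§8.5 — Recognised Person: [Certified Practitioner (§8.1)? no] AND [Tier III Person (§8.8)? yes] → not satisfied.
§8.9 — Protected Professional: [Listed Practitioner (§8.3)? no] OR [Recognised Person (§8.5)? no] → not satisfied.

No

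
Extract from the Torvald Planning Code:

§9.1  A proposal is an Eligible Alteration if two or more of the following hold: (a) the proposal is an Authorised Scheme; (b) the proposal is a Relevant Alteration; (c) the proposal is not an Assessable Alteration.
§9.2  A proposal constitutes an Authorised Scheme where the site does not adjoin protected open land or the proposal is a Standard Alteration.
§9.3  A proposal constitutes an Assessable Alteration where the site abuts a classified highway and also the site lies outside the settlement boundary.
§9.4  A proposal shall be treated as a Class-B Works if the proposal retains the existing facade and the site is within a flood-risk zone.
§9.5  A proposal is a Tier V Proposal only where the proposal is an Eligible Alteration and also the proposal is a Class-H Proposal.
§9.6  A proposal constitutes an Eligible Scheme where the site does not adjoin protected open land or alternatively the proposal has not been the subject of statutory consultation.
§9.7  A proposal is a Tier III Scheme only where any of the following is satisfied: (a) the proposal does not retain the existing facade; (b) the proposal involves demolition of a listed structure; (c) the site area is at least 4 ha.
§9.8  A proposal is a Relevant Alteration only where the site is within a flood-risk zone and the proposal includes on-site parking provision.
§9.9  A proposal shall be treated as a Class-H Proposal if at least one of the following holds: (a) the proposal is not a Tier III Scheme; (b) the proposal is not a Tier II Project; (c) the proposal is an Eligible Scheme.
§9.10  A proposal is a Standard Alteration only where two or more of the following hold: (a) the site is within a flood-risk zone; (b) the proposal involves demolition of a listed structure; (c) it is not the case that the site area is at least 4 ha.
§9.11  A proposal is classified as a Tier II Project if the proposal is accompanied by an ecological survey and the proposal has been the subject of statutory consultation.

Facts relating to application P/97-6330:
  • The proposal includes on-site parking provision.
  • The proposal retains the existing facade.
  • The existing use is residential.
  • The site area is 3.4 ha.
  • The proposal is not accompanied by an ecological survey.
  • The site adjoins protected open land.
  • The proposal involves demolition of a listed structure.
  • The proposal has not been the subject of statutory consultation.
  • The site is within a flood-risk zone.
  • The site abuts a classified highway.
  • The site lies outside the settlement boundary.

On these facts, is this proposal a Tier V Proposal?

§9.10 — Standard Alteration: the site is within a flood-risk zone? yes; the proposal involves demolition of a listed structure? yes; site area: 3.4 ha ≥ 4 ha? no, so negated condition yes — 3 of 3 hold (need ≥2) → satisfied.
§9.2 — Authorised Scheme: [the site does not adjoin protected open land? no] OR [Standard Alteration (§9.10)? yes] → satisfied.
§9.8 — Relevant Alteration: [the site is within a flood-risk zone? yes] AND [the proposal includes on-site parking provision? yes] → satisfied.
§9.3 — Assessable Alteration: [the site abuts a classified highway? yes] AND [the site lies outside the settlement boundary? yes] → satisfied.
§9.1 — Eligible Alteration: Authorised Scheme (§9.2)? yes; Relevant Alteration (§9.8)? yes; not an Assessable Alteration (§9.3)? no — 2 of 3 hold (need ≥2) → satisfied.
§9.7 — Tier III Scheme: [the proposal does not retain the existing facade? no] OR [the proposal involves demolition of a listed structure? yes] OR [site area: 3.4 ha ≥ 4 ha? no] → satisfied.
§9.11 — Tier II Project: [the proposal is accompanied by an ecological survey? no] AND [the proposal has been the subject of statutory consultation? no] → not satisfied.
§9.6 — Eligible Scheme: [the site does not adjoin protected open land? no] OR [the proposal has not been the subject of statutory consultation? yes] → satisfied.
§9.9 — Class-H Proposal: [not a Tier III Scheme (§9.7)? no] OR [not a Tier II Project (§9.11)? yes] OR [Eligible Scheme (§9.6)? yes] → satisfied.
§9.5 — Tier V Proposal: [Eligible Alteration (§9.1)? yes] AND [Class-H Proposal (§9.9)? yes] → satisfied.

Yes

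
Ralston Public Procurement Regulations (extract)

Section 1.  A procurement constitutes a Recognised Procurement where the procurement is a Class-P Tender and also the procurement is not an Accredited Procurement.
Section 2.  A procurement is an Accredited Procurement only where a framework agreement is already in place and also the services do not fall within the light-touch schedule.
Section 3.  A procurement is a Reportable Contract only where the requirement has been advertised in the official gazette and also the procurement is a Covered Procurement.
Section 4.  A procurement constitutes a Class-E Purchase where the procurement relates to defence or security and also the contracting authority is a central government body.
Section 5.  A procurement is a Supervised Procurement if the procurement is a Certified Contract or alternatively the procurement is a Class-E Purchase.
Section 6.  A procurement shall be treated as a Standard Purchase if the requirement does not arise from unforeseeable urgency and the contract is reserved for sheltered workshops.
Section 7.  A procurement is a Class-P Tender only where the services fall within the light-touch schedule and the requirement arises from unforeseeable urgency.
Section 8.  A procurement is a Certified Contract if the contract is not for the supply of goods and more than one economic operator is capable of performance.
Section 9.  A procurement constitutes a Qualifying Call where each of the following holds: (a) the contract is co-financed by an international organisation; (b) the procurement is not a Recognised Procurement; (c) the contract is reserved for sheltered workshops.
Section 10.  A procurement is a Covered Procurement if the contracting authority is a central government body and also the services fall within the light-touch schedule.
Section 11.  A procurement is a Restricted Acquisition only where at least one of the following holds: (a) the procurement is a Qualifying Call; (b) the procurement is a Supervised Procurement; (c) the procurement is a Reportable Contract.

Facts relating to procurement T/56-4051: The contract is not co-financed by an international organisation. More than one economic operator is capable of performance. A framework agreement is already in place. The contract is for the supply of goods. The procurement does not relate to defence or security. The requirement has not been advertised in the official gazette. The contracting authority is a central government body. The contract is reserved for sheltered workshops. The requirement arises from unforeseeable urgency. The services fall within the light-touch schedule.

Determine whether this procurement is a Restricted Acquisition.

section 7 — Class-P Tender: [the services fall within the light-touch schedule? yes] AND [the requirement arises from unforeseeable urgency? yes] → satisfied.
section 2 — Accredited Procurement: [a framework agreement is already in place? yes] AND [the services do not fall within the light-touch schedule? no] → not satisfied.
section 1 — Recognised Procurement: [Class-P Tender (section 7)? yes] AND [not an Accredited Procurement (section 2)? yes] → satisfied.
section 9 — Qualifying Call: [the contract is co-financed by an international organisation? no] AND [not a Recognised Procurement (section 1)? no] AND [the contract is reserved for sheltered workshops? yes] → not satisfied.
section 8 — Certified Contract: [the contract is not for the supply of goods? no] AND [more than one economic operator is capable of performance? yes] → not satisfied.
section 4 — Class-E Purchase: [the procurement relates to defence or security? no] AND [the contracting authority is a central government body? yes] → not satisfied.
section 5 — Supervised Procurement: [Certified Contract (section 8)? no] OR [Class-E Purchase (section 4)? no] → not satisfied.
section 10 — Covered Procurement: [the contracting authority is a central government body? yes] AND [the services fall within the light-touch schedule? yes] → satisfied.
section 3 — Reportable Contract: [the requirement has been advertised in the official gazette? no] AND [Covered Procurement (section 10)? yes] → not satisfied.
section 11 — Restricted Acquisition: [Qualifying Call (section 9)? no] OR [Supervised Procurement (section 5)? no] OR [Reportable Contract (section 3)? no] → not satisfied.

No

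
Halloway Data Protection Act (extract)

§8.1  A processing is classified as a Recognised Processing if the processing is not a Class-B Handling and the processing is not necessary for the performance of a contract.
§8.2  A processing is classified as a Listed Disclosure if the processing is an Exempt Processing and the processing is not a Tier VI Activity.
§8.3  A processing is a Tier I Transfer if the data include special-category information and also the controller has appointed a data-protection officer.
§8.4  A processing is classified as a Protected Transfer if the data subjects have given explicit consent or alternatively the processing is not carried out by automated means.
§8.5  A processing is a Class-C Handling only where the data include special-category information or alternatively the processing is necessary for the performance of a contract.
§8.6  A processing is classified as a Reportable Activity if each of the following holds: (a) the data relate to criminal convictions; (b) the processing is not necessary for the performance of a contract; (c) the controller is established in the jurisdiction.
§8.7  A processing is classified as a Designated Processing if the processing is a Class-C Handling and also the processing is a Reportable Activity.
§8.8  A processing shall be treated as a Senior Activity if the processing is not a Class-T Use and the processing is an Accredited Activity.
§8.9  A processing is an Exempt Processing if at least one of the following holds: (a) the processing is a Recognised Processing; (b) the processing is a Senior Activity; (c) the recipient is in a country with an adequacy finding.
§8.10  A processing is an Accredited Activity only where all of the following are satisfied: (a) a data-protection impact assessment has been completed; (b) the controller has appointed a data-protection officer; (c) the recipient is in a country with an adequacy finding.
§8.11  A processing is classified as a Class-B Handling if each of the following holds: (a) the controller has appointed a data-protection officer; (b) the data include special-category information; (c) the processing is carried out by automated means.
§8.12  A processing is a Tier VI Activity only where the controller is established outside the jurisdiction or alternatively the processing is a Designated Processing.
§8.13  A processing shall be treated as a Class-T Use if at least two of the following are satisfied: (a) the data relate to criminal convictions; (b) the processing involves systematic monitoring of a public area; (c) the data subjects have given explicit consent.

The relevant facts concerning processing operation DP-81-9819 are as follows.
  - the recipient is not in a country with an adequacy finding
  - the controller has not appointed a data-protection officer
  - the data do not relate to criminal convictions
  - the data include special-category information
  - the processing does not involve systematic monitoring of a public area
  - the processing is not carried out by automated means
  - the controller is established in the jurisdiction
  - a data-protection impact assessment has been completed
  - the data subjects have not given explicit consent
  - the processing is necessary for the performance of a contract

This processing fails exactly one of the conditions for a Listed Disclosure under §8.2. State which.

Exempt Processing

§8.11 — Class-B Handling: [the controller has appointed a data-protection officer? no] AND [the data include special-category information? yes] AND [the processing is carried out by automated means? no] → not satisfied.
§8.1 — Recognised Processing: [not a Class-B Handling (§8.11)? yes] AND [the processing is not necessary for the performance of a contract? no] → not satisfied.
§8.13 — Class-T Use: the data relate to criminal convictions? no; the processing involves systematic monitoring of a public area? no; the data subjects have given explicit consent? no — 0 of 3 hold (need ≥2) → not satisfied.
§8.10 — Accredited Activity: [a data-protection impact assessment has been completed? yes] AND [the controller has appointed a data-protection officer? no] AND [the recipient is in a country with an adequacy finding? no] → not satisfied.
§8.8 — Senior Activity: [not a Class-T Use (§8.13)? yes] AND [Accredited Activity (§8.10)? no] → not satisfied.
§8.9 — Exempt Processing: [Recognised Processing (§8.1)? no] OR [Senior Activity (§8.8)? no] OR [the recipient is in a country with an adequacy finding? no] → not satisfied.
§8.5 — Class-C Handling: [the data include special-category information? yes] OR [the processing is necessary for the performance of a contract? yes] → satisfied.
§8.6 — Reportable Activity: [the data relate to criminal convictions? no] AND [the processing is not necessary for the performance of a contract? no] AND [the controller is established in the jurisdiction? yes] → not satisfied.
§8.7 — Designated Processing: [Class-C Handling (§8.5)? yes] AND [Reportable Activity (§8.6)? no] → not satisfied.
§8.12 — Tier VI Activity: [the controller is established outside the jurisdiction? no] OR [Designated Processing (§8.7)? no] → not satisfied.
§8.2 — Listed Disclosure: [Exempt Processing (§8.9)? no] AND [not a Tier VI Activity (§8.12)? yes] → not satisfied.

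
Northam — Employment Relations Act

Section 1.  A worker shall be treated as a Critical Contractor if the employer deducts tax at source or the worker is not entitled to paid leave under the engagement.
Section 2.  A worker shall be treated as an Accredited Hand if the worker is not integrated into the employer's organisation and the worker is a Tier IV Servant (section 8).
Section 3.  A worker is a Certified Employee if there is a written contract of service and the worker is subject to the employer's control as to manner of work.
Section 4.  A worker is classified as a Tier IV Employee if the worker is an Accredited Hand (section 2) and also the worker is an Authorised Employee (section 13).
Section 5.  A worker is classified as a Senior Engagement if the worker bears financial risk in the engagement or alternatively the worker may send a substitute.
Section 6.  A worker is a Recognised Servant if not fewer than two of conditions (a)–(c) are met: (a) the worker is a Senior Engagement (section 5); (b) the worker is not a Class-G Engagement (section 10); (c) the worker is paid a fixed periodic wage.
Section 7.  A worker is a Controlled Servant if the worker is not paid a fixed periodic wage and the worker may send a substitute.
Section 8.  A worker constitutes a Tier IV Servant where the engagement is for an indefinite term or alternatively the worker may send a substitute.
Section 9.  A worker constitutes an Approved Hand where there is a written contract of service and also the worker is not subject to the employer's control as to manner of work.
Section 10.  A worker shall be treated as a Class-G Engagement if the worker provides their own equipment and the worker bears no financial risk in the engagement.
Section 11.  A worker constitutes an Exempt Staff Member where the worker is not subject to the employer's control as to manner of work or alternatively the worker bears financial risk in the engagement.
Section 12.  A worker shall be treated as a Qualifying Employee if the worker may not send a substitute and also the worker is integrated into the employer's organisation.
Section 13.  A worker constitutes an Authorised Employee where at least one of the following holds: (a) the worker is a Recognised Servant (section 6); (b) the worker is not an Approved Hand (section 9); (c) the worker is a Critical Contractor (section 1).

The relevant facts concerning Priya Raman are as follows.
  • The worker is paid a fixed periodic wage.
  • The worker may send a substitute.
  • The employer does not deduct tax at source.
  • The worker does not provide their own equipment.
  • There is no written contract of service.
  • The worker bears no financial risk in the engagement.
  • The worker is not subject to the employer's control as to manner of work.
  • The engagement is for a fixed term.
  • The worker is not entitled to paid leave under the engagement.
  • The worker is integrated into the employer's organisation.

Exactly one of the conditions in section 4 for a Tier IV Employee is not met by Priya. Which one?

Accredited Hand

Under section 8: the engagement is for an indefinite term? no; or the worker may send a substitute? yes. So the worker is a Tier IV Servant.
Under section 2: the worker is not integrated into the employer's organisation? no; and Tier IV Servant (section 8)? yes. So the worker is not an Accredited Hand.
Under section 5: the worker bears financial risk in the engagement? no; or the worker may send a substitute? yes. So the worker is a Senior Engagement.
Under section 10: the worker provides their own equipment? no; and the worker bears no financial risk in the engagement? yes. So the worker is not a Class-G Engagement.
Under section 6: Senior Engagement (section 5)? yes; not a Class-G Engagement (section 10)? yes; the worker is paid a fixed periodic wage? yes — 3 of 3 hold (need ≥2) → satisfied.
Under section 9: there is a written contract of service? no; and the worker is not subject to the employer's control as to manner of work? yes. So the worker is not an Approved Hand.
Under section 1: the employer deducts tax at source? no; or the worker is not entitled to paid leave under the engagement? yes. So the worker is a Critical Contractor.
Under section 13: Recognised Servant (section 6)? yes; or not an Approved Hand (section 9)? yes; or Critical Contractor (section 1)? yes. So the worker is an Authorised Employee.
Under section 4: Accredited Hand (section 2)? no; and Authorised Employee (section 13)? yes. So the worker is not a Tier IV Employee.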